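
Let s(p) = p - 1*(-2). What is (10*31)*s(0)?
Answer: 620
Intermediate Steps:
s(p) = 2 + p (s(p) = p + 2 = 2 + p)
(10*31)*s(0) = (10*31)*(2 + 0) = 310*2 = 620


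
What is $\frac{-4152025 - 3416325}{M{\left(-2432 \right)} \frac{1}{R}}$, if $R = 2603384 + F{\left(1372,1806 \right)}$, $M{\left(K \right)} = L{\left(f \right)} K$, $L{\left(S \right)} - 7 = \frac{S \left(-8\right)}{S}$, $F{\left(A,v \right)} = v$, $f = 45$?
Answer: $- \frac{4929247434125}{608} \approx -8.1073 \cdot 10^{9}$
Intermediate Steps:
$L{\left(S \right)} = -1$ ($L{\left(S \right)} = 7 + \frac{S \left(-8\right)}{S} = 7 + \frac{\left(-8\right) S}{S} = 7 - 8 = -1$)
$M{\left(K \right)} = - K$
$R = 2605190$ ($R = 2603384 + 1806 = 2605190$)
$\frac{-4152025 - 3416325}{M{\left(-2432 \right)} \frac{1}{R}} = \frac{-4152025 - 3416325}{\left(-1\right) \left(-2432\right) \frac{1}{2605190}} = - \frac{7568350}{2432 \cdot \frac{1}{2605190}} = - \frac{7568350}{\frac{1216}{1302595}} = \left(-7568350\right) \frac{1302595}{1216} = - \frac{4929247434125}{608}$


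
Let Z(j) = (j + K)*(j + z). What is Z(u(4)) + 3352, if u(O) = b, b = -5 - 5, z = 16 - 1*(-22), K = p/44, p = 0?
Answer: 3072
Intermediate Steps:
K = 0 (K = 0/44 = 0*(1/44) = 0)
z = 38 (z = 16 + 22 = 38)
b = -10
u(O) = -10
Z(j) = j*(38 + j) (Z(j) = (j + 0)*(j + 38) = j*(38 + j))
Z(u(4)) + 3352 = -10*(38 - 10) + 3352 = -10*28 + 3352 = -280 + 3352 = 3072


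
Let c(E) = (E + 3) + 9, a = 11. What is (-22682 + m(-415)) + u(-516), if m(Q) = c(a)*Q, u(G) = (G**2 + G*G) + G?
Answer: 499769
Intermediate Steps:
c(E) = 12 + E (c(E) = (3 + E) + 9 = 12 + E)
u(G) = G + 2*G**2 (u(G) = (G**2 + G**2) + G = 2*G**2 + G = G + 2*G**2)
m(Q) = 23*Q (m(Q) = (12 + 11)*Q = 23*Q)
(-22682 + m(-415)) + u(-516) = (-22682 + 23*(-415)) - 516*(1 + 2*(-516)) = (-22682 - 9545) - 516*(1 - 1032) = -32227 - 516*(-1031) = -32227 + 531996 = 499769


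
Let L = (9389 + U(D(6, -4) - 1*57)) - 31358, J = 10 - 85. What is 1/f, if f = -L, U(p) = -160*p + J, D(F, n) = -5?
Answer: 1/12124 ≈ 8.2481e-5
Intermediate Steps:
J = -75
U(p) = -75 - 160*p (U(p) = -160*p - 75 = -75 - 160*p)
L = -12124 (L = (9389 + (-75 - 160*(-5 - 1*57))) - 31358 = (9389 + (-75 - 160*(-5 - 57))) - 31358 = (9389 + (-75 - 160*(-62))) - 31358 = (9389 + (-75 + 9920)) - 31358 = (9389 + 9845) - 31358 = 19234 - 31358 = -12124)
f = 12124 (f = -1*(-12124) = 12124)
1/f = 1/12124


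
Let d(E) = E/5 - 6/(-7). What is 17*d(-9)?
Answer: -561/35 ≈ -16.029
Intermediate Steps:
d(E) = 6/7 + E/5 (d(E) = E*(1/5) - 6*(-1/7) = E/5 + 6/7 = 6/7 + E/5)
17*d(-9) = 17*(6/7 + (1/5)*(-9)) = 17*(6/7 - 9/5) = 17*(-33/35) = -561/35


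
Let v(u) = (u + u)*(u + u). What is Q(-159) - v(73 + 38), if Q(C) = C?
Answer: -49443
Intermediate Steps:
v(u) = 4*u² (v(u) = (2*u)*(2*u) = 4*u²)
Q(-159) - v(73 + 38) = -159 - 4*(73 + 38)² = -159 - 4*111² = -159 - 4*12321 = -159 - 1*49284 = -159 - 49284 = -49443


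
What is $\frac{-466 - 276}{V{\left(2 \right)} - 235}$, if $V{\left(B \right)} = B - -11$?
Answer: $\frac{371}{111} \approx 3.3423$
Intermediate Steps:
$V{\left(B \right)} = 11 + B$ ($V{\left(B \right)} = B + 11 = 11 + B$)
$\frac{-466 - 276}{V{\left(2 \right)} - 235} = \frac{-466 - 276}{\left(11 + 2\right) - 235} = - \frac{742}{13 - 235} = - \frac{742}{-222} = \left(-742\right) \left(- \frac{1}{222}\right) = \frac{371}{111}$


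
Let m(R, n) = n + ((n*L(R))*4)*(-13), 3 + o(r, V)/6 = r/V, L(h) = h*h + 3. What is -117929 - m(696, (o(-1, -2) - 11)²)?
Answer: 17028178083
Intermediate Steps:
L(h) = 3 + h² (L(h) = h² + 3 = 3 + h²)
o(r, V) = -18 + 6*r/V (o(r, V) = -18 + 6*(r/V) = -18 + 6*r/V)
m(R, n) = n - 52*n*(3 + R²) (m(R, n) = n + ((n*(3 + R²))*4)*(-13) = n + (4*n*(3 + R²))*(-13) = n - 52*n*(3 + R²))
-117929 - m(696, (o(-1, -2) - 11)²) = -117929 - (-1)*((-18 + 6*(-1)/(-2)) - 11)²*(155 + 52*696²) = -117929 - (-1)*((-18 + 6*(-1)*(-½)) - 11)²*(155 + 52*484416) = -117929 - (-1)*((-18 + 3) - 11)²*(155 + 25189632) = -117929 - (-1)*(-15 - 11)²*25189787 = -117929 - (-1)*(-26)²*25189787 = -117929 - (-1)*676*25189787 = -117929 - 1*(-17028296012) = -117929 + 17028296012 = 17028178083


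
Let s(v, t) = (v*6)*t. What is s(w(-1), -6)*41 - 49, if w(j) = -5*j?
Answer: -7429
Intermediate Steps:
s(v, t) = 6*t*v (s(v, t) = (6*v)*t = 6*t*v)
s(w(-1), -6)*41 - 49 = (6*(-6)*(-5*(-1)))*41 - 49 = (6*(-6)*5)*41 - 49 = -180*41 - 49 = -7380 - 49 = -7429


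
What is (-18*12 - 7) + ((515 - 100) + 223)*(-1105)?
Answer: -705213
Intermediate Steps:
(-18*12 - 7) + ((515 - 100) + 223)*(-1105) = (-216 - 7) + (415 + 223)*(-1105) = -223 + 638*(-1105) = -223 - 704990 = -705213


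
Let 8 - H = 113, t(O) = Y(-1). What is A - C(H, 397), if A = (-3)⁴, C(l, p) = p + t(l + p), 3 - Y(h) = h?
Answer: -320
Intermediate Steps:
Y(h) = 3 - h
t(O) = 4 (t(O) = 3 - 1*(-1) = 3 + 1 = 4)
H = -105 (H = 8 - 1*113 = 8 - 113 = -105)
C(l, p) = 4 + p (C(l, p) = p + 4 = 4 + p)
A = 81
A - C(H, 397) = 81 - (4 + 397) = 81 - 1*401 = 81 - 401 = -320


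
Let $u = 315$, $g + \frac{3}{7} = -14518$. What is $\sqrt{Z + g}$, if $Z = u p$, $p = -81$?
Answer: $\frac{i \sqrt{1961638}}{7} \approx 200.08 i$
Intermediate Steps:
$g = - \frac{101629}{7}$ ($g = - \frac{3}{7} - 14518 = - \frac{101629}{7} \approx -14518.0$)
$Z = -25515$ ($Z = 315 \left(-81\right) = -25515$)
$\sqrt{Z + g} = \sqrt{-25515 - \frac{101629}{7}} = \sqrt{- \frac{280234}{7}} = \frac{i \sqrt{1961638}}{7}$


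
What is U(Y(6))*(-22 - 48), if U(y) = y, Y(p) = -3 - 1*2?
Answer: 350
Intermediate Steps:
Y(p) = -5 (Y(p) = -3 - 2 = -5)
U(Y(6))*(-22 - 48) = -5*(-22 - 48) = -5*(-70) = 350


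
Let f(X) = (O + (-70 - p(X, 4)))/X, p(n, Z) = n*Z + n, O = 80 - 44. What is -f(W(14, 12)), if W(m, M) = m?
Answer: 52/7 ≈ 7.4286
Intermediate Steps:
O = 36
p(n, Z) = n + Z*n (p(n, Z) = Z*n + n = n + Z*n)
f(X) = (-34 - 5*X)/X (f(X) = (36 + (-70 - X*(1 + 4)))/X = (36 + (-70 - X*5))/X = (36 + (-70 - 5*X))/X = (-34 - 5*X)/X)
-f(W(14, 12)) = -(-5 - 34/14) = -(-5 - 34*1/14) = -(-5 - 17/7) = -1*(-52/7) = 52/7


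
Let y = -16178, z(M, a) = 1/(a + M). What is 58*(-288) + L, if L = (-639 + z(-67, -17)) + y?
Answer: -2815765/84 ≈ -33521.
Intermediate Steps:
z(M, a) = 1/(M + a)
L = -1412629/84 (L = (-639 + 1/(-67 - 17)) - 16178 = (-639 + 1/(-84)) - 16178 = (-639 - 1/84) - 16178 = -53677/84 - 16178 = -1412629/84 ≈ -16817.)
58*(-288) + L = 58*(-288) - 1412629/84 = -16704 - 1412629/84 = -2815765/84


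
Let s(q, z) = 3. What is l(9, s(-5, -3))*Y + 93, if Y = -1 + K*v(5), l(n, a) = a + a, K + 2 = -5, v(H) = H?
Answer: -123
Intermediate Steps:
K = -7 (K = -2 - 5 = -7)
l(n, a) = 2*a
Y = -36 (Y = -1 - 7*5 = -1 - 35 = -36)
l(9, s(-5, -3))*Y + 93 = (2*3)*(-36) + 93 = 6*(-36) + 93 = -216 + 93 = -123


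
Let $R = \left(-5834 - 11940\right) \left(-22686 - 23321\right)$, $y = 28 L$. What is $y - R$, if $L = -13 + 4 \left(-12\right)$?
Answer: $-817730126$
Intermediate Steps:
$L = -61$ ($L = -13 - 48 = -61$)
$y = -1708$ ($y = 28 \left(-61\right) = -1708$)
$R = 817728418$ ($R = \left(-17774\right) \left(-46007\right) = 817728418$)
$y - R = -1708 - 817728418 = -817730126$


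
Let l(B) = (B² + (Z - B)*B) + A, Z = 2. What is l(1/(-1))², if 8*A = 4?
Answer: 9/4 ≈ 2.2500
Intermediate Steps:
A = ½ (A = (⅛)*4 = ½ ≈ 0.50000)
l(B) = ½ + B² + B*(2 - B) (l(B) = (B² + (2 - B)*B) + ½ = (B² + B*(2 - B)) + ½ = ½ + B² + B*(2 - B))
l(1/(-1))² = (½ + 2/(-1))² = (½ + 2*(-1))² = (½ - 2)² = (-3/2)² = 9/4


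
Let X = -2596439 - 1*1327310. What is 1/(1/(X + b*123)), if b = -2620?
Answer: -4246009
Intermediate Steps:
X = -3923749 (X = -2596439 - 1327310 = -3923749)
1/(1/(X + b*123)) = 1/(1/(-3923749 - 2620*123)) = 1/(1/(-3923749 - 322260)) = 1/(1/(-4246009)) = 1/(-1/4246009) = -4246009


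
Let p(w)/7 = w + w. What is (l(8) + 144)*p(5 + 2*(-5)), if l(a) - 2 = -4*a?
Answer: -7980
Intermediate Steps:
l(a) = 2 - 4*a
p(w) = 14*w (p(w) = 7*(w + w) = 7*(2*w) = 14*w)
(l(8) + 144)*p(5 + 2*(-5)) = ((2 - 4*8) + 144)*(14*(5 + 2*(-5))) = ((2 - 32) + 144)*(14*(5 - 10)) = (-30 + 144)*(14*(-5)) = 114*(-70) = -7980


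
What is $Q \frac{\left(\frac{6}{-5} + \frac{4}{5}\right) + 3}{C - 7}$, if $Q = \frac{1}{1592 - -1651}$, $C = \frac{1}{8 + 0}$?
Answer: $- \frac{104}{891825} \approx -0.00011661$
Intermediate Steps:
$C = \frac{1}{8} \approx 0.125$
$Q = \frac{1}{3243}$ ($Q = \frac{1}{1592 + 1651} = \frac{1}{3243} \approx 0.00030836$)
$Q \frac{\left(\frac{6}{-5} + \frac{4}{5}\right) + 3}{C - 7} = \frac{\left(\left(\frac{6}{-5} + \frac{4}{5}\right) + 3\right) \frac{1}{\frac{1}{8} - 7}}{3243} = \frac{\left(\left(6 \left(- \frac{1}{5}\right) + 4 \cdot \frac{1}{5}\right) + 3\right) \frac{1}{- \frac{55}{8}}}{3243} = \frac{\left(\left(- \frac{6}{5} + \frac{4}{5}\right) + 3\right) \left(- \frac{8}{55}\right)}{3243} = \frac{\left(- \frac{2}{5} + 3\right) \left(- \frac{8}{55}\right)}{3243} = \frac{\frac{13}{5} \left(- \frac{8}{55}\right)}{3243} = \frac{1}{3243} \left(- \frac{104}{275}\right) = - \frac{104}{891825}$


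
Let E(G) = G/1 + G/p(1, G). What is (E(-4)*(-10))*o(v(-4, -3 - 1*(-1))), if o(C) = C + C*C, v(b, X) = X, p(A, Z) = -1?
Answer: 0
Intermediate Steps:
o(C) = C + C²
E(G) = 0 (E(G) = G/1 + G/(-1) = G*1 + G*(-1) = G - G = 0)
(E(-4)*(-10))*o(v(-4, -3 - 1*(-1))) = (0*(-10))*((-3 - 1*(-1))*(1 + (-3 - 1*(-1)))) = 0*((-3 + 1)*(1 + (-3 + 1))) = 0*(-2*(1 - 2)) = 0*(-2*(-1)) = 0*2 = 0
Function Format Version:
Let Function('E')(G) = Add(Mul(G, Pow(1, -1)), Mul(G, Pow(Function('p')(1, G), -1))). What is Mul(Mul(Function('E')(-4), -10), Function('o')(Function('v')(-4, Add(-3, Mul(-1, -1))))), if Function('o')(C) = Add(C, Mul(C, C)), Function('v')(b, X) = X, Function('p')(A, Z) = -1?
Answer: 0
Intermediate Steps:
Function('o')(C) = Add(C, Pow(C, 2))
Function('E')(G) = 0 (Function('E')(G) = Add(Mul(G, Pow(1, -1)), Mul(G, Pow(-1, -1))) = Add(Mul(G, 1), Mul(G, -1)) = Add(G, Mul(-1, G)) = 0)
Mul(Mul(Function('E')(-4), -10), Function('o')(Function('v')(-4, Add(-3, Mul(-1, -1))))) = Mul(Mul(0, -10), Mul(Add(-3, Mul(-1, -1)), Add(1, Add(-3, Mul(-1, -1))))) = Mul(0, Mul(Add(-3, 1), Add(1, Add(-3, 1)))) = Mul(0, Mul(-2, Add(1, -2))) = Mul(0, Mul(-2, -1)) = Mul(0, 2) = 0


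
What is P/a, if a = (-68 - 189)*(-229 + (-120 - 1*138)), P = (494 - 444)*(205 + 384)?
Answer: 29450/125159 ≈ 0.23530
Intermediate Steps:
P = 29450 (P = 50*589 = 29450)
a = 125159 (a = -257*(-229 + (-120 - 138)) = -257*(-229 - 258) = -257*(-487) = 125159)
P/a = 29450/125159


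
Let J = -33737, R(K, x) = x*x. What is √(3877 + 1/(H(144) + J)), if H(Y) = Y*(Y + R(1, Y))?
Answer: 2*√8566840110544859/2972983 ≈ 62.266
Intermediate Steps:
R(K, x) = x²
H(Y) = Y*(Y + Y²)
√(3877 + 1/(H(144) + J)) = √(3877 + 1/(144²*(1 + 144) - 33737)) = √(3877 + 1/(20736*145 - 33737)) = √(3877 + 1/(3006720 - 33737)) = √(3877 + 1/2972983) = √(11526255092/2972983) = 2*√8566840110544859/2972983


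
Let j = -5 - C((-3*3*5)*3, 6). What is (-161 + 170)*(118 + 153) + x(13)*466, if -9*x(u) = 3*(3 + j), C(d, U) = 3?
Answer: 9647/3 ≈ 3215.7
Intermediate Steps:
j = -8 (j = -5 - 1*3 = -5 - 3 = -8)
x(u) = 5/3 (x(u) = -(3 - 8)/3 = -(-5)/3 = -1/9*(-15) = 5/3)
(-161 + 170)*(118 + 153) + x(13)*466 = (-161 + 170)*(118 + 153) + (5/3)*466 = 9*271 + 2330/3 = 2439 + 2330/3 = 9647/3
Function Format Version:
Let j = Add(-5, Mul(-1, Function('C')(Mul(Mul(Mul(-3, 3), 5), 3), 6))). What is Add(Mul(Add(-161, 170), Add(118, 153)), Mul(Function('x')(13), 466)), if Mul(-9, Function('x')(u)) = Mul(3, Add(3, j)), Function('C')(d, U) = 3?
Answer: Rational(9647, 3) ≈ 3215.7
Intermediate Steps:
j = -8 (j = Add(-5, Mul(-1, 3)) = Add(-5, -3) = -8)
Function('x')(u) = Rational(5, 3) (Function('x')(u) = Mul(Rational(-1, 9), Mul(3, Add(3, -8))) = Mul(Rational(-1, 9), Mul(3, -5)) = Mul(Rational(-1, 9), -15) = Rational(5, 3))
Add(Mul(Add(-161, 170), Add(118, 153)), Mul(Function('x')(13), 466)) = Add(Mul(Add(-161, 170), Add(118, 153)), Mul(Rational(5, 3), 466)) = Add(Mul(9, 271), Rational(2330, 3)) = Add(2439, Rational(2330, 3)) = Rational(9647, 3)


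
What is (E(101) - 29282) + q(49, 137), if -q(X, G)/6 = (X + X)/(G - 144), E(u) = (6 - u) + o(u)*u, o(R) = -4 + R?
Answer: -19496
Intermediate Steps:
E(u) = 6 - u + u*(-4 + u) (E(u) = (6 - u) + (-4 + u)*u = (6 - u) + u*(-4 + u) = 6 - u + u*(-4 + u))
q(X, G) = -12*X/(-144 + G) (q(X, G) = -6*(X + X)/(G - 144) = -6*2*X/(-144 + G) = -12*X/(-144 + G))
(E(101) - 29282) + q(49, 137) = ((6 - 1*101 + 101*(-4 + 101)) - 29282) - 12*49/(-144 + 137) = ((6 - 101 + 101*97) - 29282) - 12*49/(-7) = ((6 - 101 + 9797) - 29282) - 12*49*(-⅐) = (9702 - 29282) + 84 = -19580 + 84 = -19496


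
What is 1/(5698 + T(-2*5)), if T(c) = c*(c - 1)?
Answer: 1/5808 ≈ 0.00017218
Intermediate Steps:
T(c) = c*(-1 + c)
1/(5698 + T(-2*5)) = 1/(5698 + (-2*5)*(-1 - 2*5)) = 1/(5698 - 10*(-1 - 10)) = 1/(5698 - 10*(-11)) = 1/(5698 + 110) = 1/5808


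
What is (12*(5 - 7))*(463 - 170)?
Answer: -7032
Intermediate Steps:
(12*(5 - 7))*(463 - 170) = (12*(-2))*293 = -24*293 = -7032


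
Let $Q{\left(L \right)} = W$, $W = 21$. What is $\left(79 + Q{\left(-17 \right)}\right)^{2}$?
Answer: $10000$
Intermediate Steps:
$Q{\left(L \right)} = 21$
$\left(79 + Q{\left(-17 \right)}\right)^{2} = \left(79 + 21\right)^{2} = 100^{2} = 10000$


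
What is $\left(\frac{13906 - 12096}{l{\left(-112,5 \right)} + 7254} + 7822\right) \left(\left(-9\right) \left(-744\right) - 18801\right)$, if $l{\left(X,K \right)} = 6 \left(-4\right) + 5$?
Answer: $- \frac{137014025580}{1447} \approx -9.4688 \cdot 10^{7}$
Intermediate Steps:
$l{\left(X,K \right)} = -19$ ($l{\left(X,K \right)} = -24 + 5 = -19$)
$\left(\frac{13906 - 12096}{l{\left(-112,5 \right)} + 7254} + 7822\right) \left(\left(-9\right) \left(-744\right) - 18801\right) = \left(\frac{13906 - 12096}{-19 + 7254} + 7822\right) \left(\left(-9\right) \left(-744\right) - 18801\right) = \left(\frac{1810}{7235} + 7822\right) \left(6696 - 18801\right) = \left(1810 \cdot \frac{1}{7235} + 7822\right) \left(-12105\right) = \left(\frac{362}{1447} + 7822\right) \left(-12105\right) = \frac{11318796}{1447} \left(-12105\right) = - \frac{137014025580}{1447}$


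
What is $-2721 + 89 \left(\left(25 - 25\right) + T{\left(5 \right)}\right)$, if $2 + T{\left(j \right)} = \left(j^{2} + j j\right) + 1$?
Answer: $1640$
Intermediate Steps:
$T{\left(j \right)} = -1 + 2 j^{2}$ ($T{\left(j \right)} = -2 + \left(\left(j^{2} + j j\right) + 1\right) = -2 + \left(\left(j^{2} + j^{2}\right) + 1\right) = -2 + \left(2 j^{2} + 1\right) = -2 + \left(1 + 2 j^{2}\right) = -1 + 2 j^{2}$)
$-2721 + 89 \left(\left(25 - 25\right) + T{\left(5 \right)}\right) = -2721 + 89 \left(\left(25 - 25\right) - \left(1 - 2 \cdot 5^{2}\right)\right) = -2721 + 89 \left(0 + \left(-1 + 2 \cdot 25\right)\right) = -2721 + 89 \left(0 + \left(-1 + 50\right)\right) = -2721 + 89 \left(0 + 49\right) = -2721 + 89 \cdot 49 = -2721 + 4361 = 1640$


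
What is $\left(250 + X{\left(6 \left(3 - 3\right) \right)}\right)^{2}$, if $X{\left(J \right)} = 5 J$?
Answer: $62500$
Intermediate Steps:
$\left(250 + X{\left(6 \left(3 - 3\right) \right)}\right)^{2} = \left(250 + 5 \cdot 6 \left(3 - 3\right)\right)^{2} = \left(250 + 5 \cdot 6 \cdot 0\right)^{2} = \left(250 + 5 \cdot 0\right)^{2} = \left(250 + 0\right)^{2} = 250^{2} = 62500$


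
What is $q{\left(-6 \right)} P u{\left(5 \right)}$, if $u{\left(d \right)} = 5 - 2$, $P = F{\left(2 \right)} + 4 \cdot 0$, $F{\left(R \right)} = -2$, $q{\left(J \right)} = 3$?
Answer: $-18$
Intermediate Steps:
$P = -2$ ($P = -2 + 4 \cdot 0 = -2 + 0 = -2$)
$u{\left(d \right)} = 3$ ($u{\left(d \right)} = 5 - 2 = 3$)
$q{\left(-6 \right)} P u{\left(5 \right)} = 3 \left(-2\right) 3 = \left(-6\right) 3 = -18$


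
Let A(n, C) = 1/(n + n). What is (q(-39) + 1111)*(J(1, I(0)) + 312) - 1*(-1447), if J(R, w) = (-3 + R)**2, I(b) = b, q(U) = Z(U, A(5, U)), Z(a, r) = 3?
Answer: 353471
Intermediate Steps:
A(n, C) = 1/(2*n)
q(U) = 3
(q(-39) + 1111)*(J(1, I(0)) + 312) - 1*(-1447) = (3 + 1111)*((-3 + 1)**2 + 312) - 1*(-1447) = 1114*((-2)**2 + 312) + 1447 = 1114*(4 + 312) + 1447 = 1114*316 + 1447 = 352024 + 1447 = 353471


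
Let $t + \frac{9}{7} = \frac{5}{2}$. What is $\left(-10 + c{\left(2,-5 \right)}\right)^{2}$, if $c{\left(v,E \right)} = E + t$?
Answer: $\frac{37249}{196} \approx 190.05$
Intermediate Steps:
$t = \frac{17}{14}$ ($t = - \frac{9}{7} + \frac{5}{2} = \frac{17}{14} \approx 1.2143$)
$c{\left(v,E \right)} = \frac{17}{14} + E$ ($c{\left(v,E \right)} = E + \frac{17}{14} = \frac{17}{14} + E$)
$\left(-10 + c{\left(2,-5 \right)}\right)^{2} = \left(-10 + \left(\frac{17}{14} - 5\right)\right)^{2} = \left(-10 - \frac{53}{14}\right)^{2} = \left(- \frac{193}{14}\right)^{2} = \frac{37249}{196}$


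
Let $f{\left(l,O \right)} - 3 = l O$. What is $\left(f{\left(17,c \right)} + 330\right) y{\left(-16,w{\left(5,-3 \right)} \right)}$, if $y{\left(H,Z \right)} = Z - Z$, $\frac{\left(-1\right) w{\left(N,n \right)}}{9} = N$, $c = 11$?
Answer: $0$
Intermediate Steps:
$w{\left(N,n \right)} = - 9 N$
$f{\left(l,O \right)} = 3 + O l$ ($f{\left(l,O \right)} = 3 + l O = 3 + O l$)
$y{\left(H,Z \right)} = 0$
$\left(f{\left(17,c \right)} + 330\right) y{\left(-16,w{\left(5,-3 \right)} \right)} = \left(\left(3 + 11 \cdot 17\right) + 330\right) 0 = \left(\left(3 + 187\right) + 330\right) 0 = \left(190 + 330\right) 0 = 520 \cdot 0 = 0$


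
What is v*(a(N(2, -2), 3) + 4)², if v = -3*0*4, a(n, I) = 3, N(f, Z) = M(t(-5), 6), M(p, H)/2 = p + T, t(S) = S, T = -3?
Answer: 0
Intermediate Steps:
M(p, H) = -6 + 2*p (M(p, H) = 2*(p - 3) = 2*(-3 + p) = -6 + 2*p)
N(f, Z) = -16 (N(f, Z) = -6 + 2*(-5) = -6 - 10 = -16)
v = 0 (v = 0*4 = 0)
v*(a(N(2, -2), 3) + 4)² = 0*(3 + 4)² = 0*7² = 0*49 = 0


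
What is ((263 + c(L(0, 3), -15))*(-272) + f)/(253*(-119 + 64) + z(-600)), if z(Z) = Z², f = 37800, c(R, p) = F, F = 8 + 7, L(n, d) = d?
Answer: -37816/346085 ≈ -0.10927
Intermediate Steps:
F = 15
c(R, p) = 15
((263 + c(L(0, 3), -15))*(-272) + f)/(253*(-119 + 64) + z(-600)) = ((263 + 15)*(-272) + 37800)/(253*(-119 + 64) + (-600)²) = (278*(-272) + 37800)/(253*(-55) + 360000) = (-75616 + 37800)/(-13915 + 360000) = -37816/346085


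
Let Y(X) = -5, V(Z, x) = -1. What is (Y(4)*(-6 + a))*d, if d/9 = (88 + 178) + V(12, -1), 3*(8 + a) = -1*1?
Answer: 170925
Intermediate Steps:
a = -25/3 (a = -8 + (-1*1)/3 = -8 + (⅓)*(-1) = -8 - ⅓ = -25/3 ≈ -8.3333)
d = 2385 (d = 9*((88 + 178) - 1) = 9*(266 - 1) = 9*265 = 2385)
(Y(4)*(-6 + a))*d = -5*(-6 - 25/3)*2385 = -5*(-43/3)*2385 = (215/3)*2385 = 170925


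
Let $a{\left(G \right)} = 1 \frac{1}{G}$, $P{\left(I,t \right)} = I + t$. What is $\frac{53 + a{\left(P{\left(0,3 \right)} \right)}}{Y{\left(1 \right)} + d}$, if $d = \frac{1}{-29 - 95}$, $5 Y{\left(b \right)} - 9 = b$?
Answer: $\frac{19840}{741} \approx 26.775$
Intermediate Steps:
$Y{\left(b \right)} = \frac{9}{5} + \frac{b}{5}$
$d = - \frac{1}{124}$ ($d = \frac{1}{-124} = - \frac{1}{124} \approx -0.0080645$)
$a{\left(G \right)} = \frac{1}{G}$
$\frac{53 + a{\left(P{\left(0,3 \right)} \right)}}{Y{\left(1 \right)} + d} = \frac{53 + \frac{1}{0 + 3}}{\left(\frac{9}{5} + \frac{1}{5} \cdot 1\right) - \frac{1}{124}} = \frac{53 + \frac{1}{3}}{\left(\frac{9}{5} + \frac{1}{5}\right) - \frac{1}{124}} = \frac{53 + \frac{1}{3}}{2 - \frac{1}{124}} = \frac{1}{\frac{247}{124}} \cdot \frac{160}{3} = \frac{124}{247} \cdot \frac{160}{3} = \frac{19840}{741}$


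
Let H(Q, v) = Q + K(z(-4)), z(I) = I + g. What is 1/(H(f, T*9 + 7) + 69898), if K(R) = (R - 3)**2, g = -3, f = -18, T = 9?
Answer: 1/69980 ≈ 1.4290e-5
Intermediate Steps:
z(I) = -3 + I (z(I) = I - 3 = -3 + I)
K(R) = (-3 + R)**2
H(Q, v) = 100 + Q (H(Q, v) = Q + (-3 + (-3 - 4))**2 = Q + (-3 - 7)**2 = Q + (-10)**2 = Q + 100 = 100 + Q)
1/(H(f, T*9 + 7) + 69898) = 1/((100 - 18) + 69898) = 1/(82 + 69898) = 1/69980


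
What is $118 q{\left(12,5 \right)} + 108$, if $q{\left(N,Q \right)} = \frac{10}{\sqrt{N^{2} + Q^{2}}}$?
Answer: $\frac{2584}{13} \approx 198.77$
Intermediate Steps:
$q{\left(N,Q \right)} = \frac{10}{\sqrt{N^{2} + Q^{2}}}$
$118 q{\left(12,5 \right)} + 108 = 118 \frac{10}{\sqrt{12^{2} + 5^{2}}} + 108 = 118 \frac{10}{\sqrt{144 + 25}} + 108 = 118 \cdot \frac{10}{13} + 108 = \frac{1180}{13} + 108 = \frac{2584}{13}$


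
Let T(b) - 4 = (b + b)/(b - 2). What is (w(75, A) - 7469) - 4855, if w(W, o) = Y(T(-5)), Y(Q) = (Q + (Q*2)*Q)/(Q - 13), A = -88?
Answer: -4575358/371 ≈ -12333.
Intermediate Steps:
T(b) = 4 + 2*b/(-2 + b) (T(b) = 4 + (b + b)/(b - 2) = 4 + (2*b)/(-2 + b) = 4 + 2*b/(-2 + b))
Y(Q) = (Q + 2*Q**2)/(-13 + Q) (Y(Q) = (Q + (2*Q)*Q)/(-13 + Q) = (Q + 2*Q**2)/(-13 + Q))
w(W, o) = -3154/371 (w(W, o) = (2*(-4 + 3*(-5))/(-2 - 5))*(1 + 2*(2*(-4 + 3*(-5))/(-2 - 5)))/(-13 + 2*(-4 + 3*(-5))/(-2 - 5)) = (2*(-4 - 15)/(-7))*(1 + 2*(2*(-4 - 15)/(-7)))/(-13 + 2*(-4 - 15)/(-7)) = (2*(-1/7)*(-19))*(1 + 2*(2*(-1/7)*(-19)))/(-13 + 2*(-1/7)*(-19)) = 38*(1 + 2*(38/7))/(7*(-13 + 38/7)) = 38*(1 + 76/7)/(7*(-53/7)) = (38/7)*(-7/53)*(83/7) = -3154/371)
(w(75, A) - 7469) - 4855 = (-3154/371 - 7469) - 4855 = -2774153/371 - 4855 = -4575358/371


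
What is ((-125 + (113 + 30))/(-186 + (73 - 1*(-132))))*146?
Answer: 2628/19 ≈ 138.32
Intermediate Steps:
((-125 + (113 + 30))/(-186 + (73 - 1*(-132))))*146 = ((-125 + 143)/(-186 + (73 + 132)))*146 = (18/(-186 + 205))*146 = (18/19)*146 = 2628/19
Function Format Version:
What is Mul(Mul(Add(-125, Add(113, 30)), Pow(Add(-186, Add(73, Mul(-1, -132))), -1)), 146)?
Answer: Rational(2628, 19) ≈ 138.32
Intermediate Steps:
Mul(Mul(Add(-125, Add(113, 30)), Pow(Add(-186, Add(73, Mul(-1, -132))), -1)), 146) = Mul(Mul(Add(-125, 143), Pow(Add(-186, Add(73, 132)), -1)), 146) = Mul(Mul(18, Pow(Add(-186, 205), -1)), 146) = Mul(Mul(18, Pow(19, -1)), 146) = Mul(Mul(18, Rational(1, 19)), 146) = Mul(Rational(18, 19), 146) = Rational(2628, 19)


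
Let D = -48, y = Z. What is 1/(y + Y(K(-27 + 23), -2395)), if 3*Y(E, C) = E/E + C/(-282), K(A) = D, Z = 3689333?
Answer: 846/3121178395 ≈ 2.7105e-7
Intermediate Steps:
y = 3689333
K(A) = -48
Y(E, C) = ⅓ - C/846 (Y(E, C) = (E/E + C/(-282))/3 = (1 + C*(-1/282))/3 = (1 - C/282)/3 = ⅓ - C/846)
1/(y + Y(K(-27 + 23), -2395)) = 1/(3689333 + (⅓ - 1/846*(-2395))) = 1/(3689333 + (⅓ + 2395/846)) = 1/(3689333 + 2677/846) = 1/(3121178395/846) = 846/3121178395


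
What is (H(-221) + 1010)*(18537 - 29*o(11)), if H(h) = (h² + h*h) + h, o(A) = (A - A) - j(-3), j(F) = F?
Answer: 1816789950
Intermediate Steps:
o(A) = 3 (o(A) = (A - A) - 1*(-3) = 0 + 3 = 3)
H(h) = h + 2*h² (H(h) = (h² + h²) + h = 2*h² + h = h + 2*h²)
(H(-221) + 1010)*(18537 - 29*o(11)) = (-221*(1 + 2*(-221)) + 1010)*(18537 - 29*3) = (-221*(1 - 442) + 1010)*(18537 - 87) = (-221*(-441) + 1010)*18450 = (97461 + 1010)*18450 = 98471*18450 = 1816789950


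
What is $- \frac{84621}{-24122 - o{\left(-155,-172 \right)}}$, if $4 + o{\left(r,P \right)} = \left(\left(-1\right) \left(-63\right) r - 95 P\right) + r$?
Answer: $\frac{84621}{30538} \approx 2.771$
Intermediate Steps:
$o{\left(r,P \right)} = -4 - 95 P + 64 r$ ($o{\left(r,P \right)} = -4 - \left(- r + 95 P - \left(-1\right) \left(-63\right) r\right) = -4 + \left(\left(63 r - 95 P\right) + r\right) = -4 + \left(\left(- 95 P + 63 r\right) + r\right) = -4 - \left(- 64 r + 95 P\right) = -4 - 95 P + 64 r$)
$- \frac{84621}{-24122 - o{\left(-155,-172 \right)}} = - \frac{84621}{-24122 - \left(-4 - -16340 + 64 \left(-155\right)\right)} = - \frac{84621}{-24122 - \left(-4 + 16340 - 9920\right)} = - \frac{84621}{-24122 - 6416} = - \frac{84621}{-30538} = \left(-84621\right) \left(- \frac{1}{30538}\right) = \frac{84621}{30538}$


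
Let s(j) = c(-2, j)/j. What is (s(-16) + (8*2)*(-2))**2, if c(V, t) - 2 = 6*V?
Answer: 63001/64 ≈ 984.39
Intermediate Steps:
c(V, t) = 2 + 6*V
s(j) = -10/j (s(j) = (2 + 6*(-2))/j = (2 - 12)/j = -10/j)
(s(-16) + (8*2)*(-2))**2 = (-10/(-16) + (8*2)*(-2))**2 = (-10*(-1/16) + 16*(-2))**2 = (5/8 - 32)**2 = (-251/8)**2 = 63001/64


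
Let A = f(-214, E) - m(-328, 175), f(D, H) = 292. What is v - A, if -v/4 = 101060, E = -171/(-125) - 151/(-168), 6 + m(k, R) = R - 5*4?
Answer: -404383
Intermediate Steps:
m(k, R) = -26 + R (m(k, R) = -6 + (R - 5*4) = -6 + (R - 20) = -6 + (-20 + R) = -26 + R)
E = 47603/21000 (E = -171*(-1/125) - 151*(-1/168) = 171/125 + 151/168 = 47603/21000 ≈ 2.2668)
v = -404240 (v = -4*101060 = -404240)
A = 143 (A = 292 - (-26 + 175) = 292 - 1*149 = 292 - 149 = 143)
v - A = -404240 - 1*143 = -404240 - 143 = -404383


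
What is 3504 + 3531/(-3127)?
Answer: 10953477/3127 ≈ 3502.9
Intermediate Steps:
3504 + 3531/(-3127) = 3504 + 3531*(-1/3127) = 3504 - 3531/3127 = 10953477/3127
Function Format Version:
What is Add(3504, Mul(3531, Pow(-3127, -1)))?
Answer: Rational(10953477, 3127) ≈ 3502.9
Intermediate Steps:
Add(3504, Mul(3531, Pow(-3127, -1))) = Add(3504, Mul(3531, Rational(-1, 3127))) = Add(3504, Rational(-3531, 3127)) = Rational(10953477, 3127)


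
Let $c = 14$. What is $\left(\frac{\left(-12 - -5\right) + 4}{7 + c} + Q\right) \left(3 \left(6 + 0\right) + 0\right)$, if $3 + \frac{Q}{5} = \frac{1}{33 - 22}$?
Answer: $- \frac{20358}{77} \approx -264.39$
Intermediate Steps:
$Q = - \frac{160}{11}$ ($Q = -15 + \frac{5}{33 - 22} = -15 + \frac{5}{11} = - \frac{160}{11} \approx -14.545$)
$\left(\frac{\left(-12 - -5\right) + 4}{7 + c} + Q\right) \left(3 \left(6 + 0\right) + 0\right) = \left(\frac{\left(-12 - -5\right) + 4}{7 + 14} - \frac{160}{11}\right) \left(3 \left(6 + 0\right) + 0\right) = \left(\frac{\left(-12 + 5\right) + 4}{21} - \frac{160}{11}\right) \left(3 \cdot 6 + 0\right) = \left(\left(-7 + 4\right) \frac{1}{21} - \frac{160}{11}\right) \left(18 + 0\right) = \left(\left(-3\right) \frac{1}{21} - \frac{160}{11}\right) 18 = \left(- \frac{1}{7} - \frac{160}{11}\right) 18 = \left(- \frac{1131}{77}\right) 18 = - \frac{20358}{77}$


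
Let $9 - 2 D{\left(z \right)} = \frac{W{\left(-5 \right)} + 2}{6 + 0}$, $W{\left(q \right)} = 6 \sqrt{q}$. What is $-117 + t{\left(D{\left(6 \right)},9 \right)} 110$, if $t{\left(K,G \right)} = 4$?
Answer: $323$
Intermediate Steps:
$D{\left(z \right)} = \frac{13}{3} - \frac{i \sqrt{5}}{2}$ ($D{\left(z \right)} = \frac{9}{2} - \frac{\left(6 \sqrt{-5} + 2\right) \frac{1}{6 + 0}}{2} = \frac{9}{2} - \frac{\left(6 i \sqrt{5} + 2\right) \frac{1}{6}}{2} = \frac{9}{2} - \frac{\left(2 + 6 i \sqrt{5}\right) \frac{1}{6}}{2} = \frac{9}{2} - \frac{\frac{1}{3} + i \sqrt{5}}{2} = \frac{9}{2} - \left(\frac{1}{6} + \frac{i \sqrt{5}}{2}\right) = \frac{13}{3} - \frac{i \sqrt{5}}{2}$)
$-117 + t{\left(D{\left(6 \right)},9 \right)} 110 = -117 + 4 \cdot 110 = -117 + 440 = 323$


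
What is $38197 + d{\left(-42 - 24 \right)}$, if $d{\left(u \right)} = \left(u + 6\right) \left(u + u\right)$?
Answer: $46117$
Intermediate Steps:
$d{\left(u \right)} = 2 u \left(6 + u\right)$ ($d{\left(u \right)} = \left(6 + u\right) 2 u = 2 u \left(6 + u\right)$)
$38197 + d{\left(-42 - 24 \right)} = 38197 + 2 \left(-42 - 24\right) \left(6 - 66\right) = 38197 + 2 \left(-66\right) \left(6 - 66\right) = 38197 + 2 \left(-66\right) \left(-60\right) = 38197 + 7920 = 46117$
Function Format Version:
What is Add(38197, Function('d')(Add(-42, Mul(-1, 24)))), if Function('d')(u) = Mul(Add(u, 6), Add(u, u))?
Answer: 46117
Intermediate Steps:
Function('d')(u) = Mul(2, u, Add(6, u)) (Function('d')(u) = Mul(Add(6, u), Mul(2, u)) = Mul(2, u, Add(6, u)))
Add(38197, Function('d')(Add(-42, Mul(-1, 24)))) = Add(38197, Mul(2, Add(-42, Mul(-1, 24)), Add(6, Add(-42, Mul(-1, 24))))) = Add(38197, Mul(2, Add(-42, -24), Add(6, Add(-42, -24)))) = Add(38197, Mul(2, -66, Add(6, -66))) = Add(38197, Mul(2, -66, -60)) = Add(38197, 7920) = 46117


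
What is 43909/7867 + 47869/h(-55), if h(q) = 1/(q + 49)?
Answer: -2259468629/7867 ≈ -2.8721e+5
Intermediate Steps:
h(q) = 1/(49 + q)
43909/7867 + 47869/h(-55) = 43909/7867 + 47869/(1/(49 - 55)) = 43909*(1/7867) + 47869/(1/(-6)) = 43909/7867 + 47869/(-⅙) = 43909/7867 + 47869*(-6) = 43909/7867 - 287214 = -2259468629/7867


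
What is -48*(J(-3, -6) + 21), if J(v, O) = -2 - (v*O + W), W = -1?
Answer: -96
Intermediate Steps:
J(v, O) = -1 - O*v (J(v, O) = -2 - (v*O - 1) = -2 - (O*v - 1) = -2 - (-1 + O*v) = -2 + (1 - O*v) = -1 - O*v)
-48*(J(-3, -6) + 21) = -48*((-1 - 1*(-6)*(-3)) + 21) = -48*((-1 - 18) + 21) = -48*(-19 + 21) = -48*2 = -96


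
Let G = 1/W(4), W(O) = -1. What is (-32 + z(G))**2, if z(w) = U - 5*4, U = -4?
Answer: 3136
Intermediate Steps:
G = -1 (G = 1/(-1) = -1)
z(w) = -24 (z(w) = -4 - 5*4 = -4 - 20 = -24)
(-32 + z(G))**2 = (-32 - 24)**2 = (-56)**2 = 3136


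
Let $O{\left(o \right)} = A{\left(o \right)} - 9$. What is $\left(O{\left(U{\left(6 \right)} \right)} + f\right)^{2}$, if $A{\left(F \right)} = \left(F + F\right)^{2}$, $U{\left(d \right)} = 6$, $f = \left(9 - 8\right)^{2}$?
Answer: $18496$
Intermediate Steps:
$f = 1$ ($f = 1^{2} = 1$)
$A{\left(F \right)} = 4 F^{2}$ ($A{\left(F \right)} = \left(2 F\right)^{2} = 4 F^{2}$)
$O{\left(o \right)} = -9 + 4 o^{2}$ ($O{\left(o \right)} = 4 o^{2} - 9 = -9 + 4 o^{2}$)
$\left(O{\left(U{\left(6 \right)} \right)} + f\right)^{2} = \left(\left(-9 + 4 \cdot 6^{2}\right) + 1\right)^{2} = \left(\left(-9 + 4 \cdot 36\right) + 1\right)^{2} = \left(\left(-9 + 144\right) + 1\right)^{2} = \left(135 + 1\right)^{2} = 136^{2} = 18496$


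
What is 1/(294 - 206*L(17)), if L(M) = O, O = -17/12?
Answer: 6/3515 ≈ 0.0017070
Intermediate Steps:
O = -17/12 (O = -17*1/12 = -17/12 ≈ -1.4167)
L(M) = -17/12
1/(294 - 206*L(17)) = 1/(294 - 206*(-17/12)) = 1/(294 + 1751/6) = 1/(3515/6) = 6/3515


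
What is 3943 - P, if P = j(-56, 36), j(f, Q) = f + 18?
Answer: 3981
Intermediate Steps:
j(f, Q) = 18 + f
P = -38 (P = 18 - 56 = -38)
3943 - P = 3943 - 1*(-38) = 3943 + 38 = 3981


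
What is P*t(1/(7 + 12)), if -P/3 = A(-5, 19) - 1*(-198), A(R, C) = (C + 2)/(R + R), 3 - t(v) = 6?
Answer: 17631/10 ≈ 1763.1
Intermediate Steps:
t(v) = -3 (t(v) = 3 - 1*6 = 3 - 6 = -3)
A(R, C) = (2 + C)/(2*R) (A(R, C) = (2 + C)/((2*R)) = (2 + C)*(1/(2*R)) = (2 + C)/(2*R))
P = -5877/10 (P = -3*((1/2)*(2 + 19)/(-5) - 1*(-198)) = -3*((1/2)*(-1/5)*21 + 198) = -3*(-21/10 + 198) = -3*1959/10 = -5877/10 ≈ -587.70)
P*t(1/(7 + 12)) = -5877/10*(-3) = 17631/10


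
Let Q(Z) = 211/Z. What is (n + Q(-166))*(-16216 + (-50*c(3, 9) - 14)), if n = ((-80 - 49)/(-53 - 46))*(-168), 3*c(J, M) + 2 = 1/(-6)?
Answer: 58596631505/16434 ≈ 3.5656e+6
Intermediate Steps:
c(J, M) = -13/18 (c(J, M) = -⅔ + (⅓)/(-6) = -⅔ + (⅓)*(-⅙) = -⅔ - 1/18 = -13/18)
n = -2408/11 (n = -129/(-99)*(-168) = -129*(-1/99)*(-168) = (43/33)*(-168) = -2408/11 ≈ -218.91)
(n + Q(-166))*(-16216 + (-50*c(3, 9) - 14)) = (-2408/11 + 211/(-166))*(-16216 + (-50*(-13/18) - 14)) = (-2408/11 + 211*(-1/166))*(-16216 + (325/9 - 14)) = (-2408/11 - 211/166)*(-16216 + 199/9) = -402049/1826*(-145745/9) = 58596631505/16434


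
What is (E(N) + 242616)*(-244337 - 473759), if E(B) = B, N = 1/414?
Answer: -36063867240200/207 ≈ -1.7422e+11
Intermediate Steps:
N = 1/414 ≈ 0.0024155
(E(N) + 242616)*(-244337 - 473759) = (1/414 + 242616)*(-244337 - 473759) = (100443025/414)*(-718096) = -36063867240200/207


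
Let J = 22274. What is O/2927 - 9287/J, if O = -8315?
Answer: -5740307/1762054 ≈ -3.2577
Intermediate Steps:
O/2927 - 9287/J = -8315/2927 - 9287/22274 = -8315*1/2927 - 9287*1/22274 = -8315/2927 - 251/602 = -5740307/1762054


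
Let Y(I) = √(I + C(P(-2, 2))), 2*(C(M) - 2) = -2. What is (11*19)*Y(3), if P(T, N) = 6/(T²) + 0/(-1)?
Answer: 418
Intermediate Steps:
P(T, N) = 6/T² (P(T, N) = 6/T² + 0*(-1) = 6/T² + 0 = 6/T²)
C(M) = 1 (C(M) = 2 + (½)*(-2) = 2 - 1 = 1)
Y(I) = √(1 + I) (Y(I) = √(I + 1) = √(1 + I))
(11*19)*Y(3) = (11*19)*√(1 + 3) = 209*√4 = 209*2 = 418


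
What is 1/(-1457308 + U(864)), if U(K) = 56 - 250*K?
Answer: -1/1673252 ≈ -5.9764e-7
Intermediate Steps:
1/(-1457308 + U(864)) = 1/(-1457308 + (56 - 250*864)) = 1/(-1457308 + (56 - 216000)) = 1/(-1457308 - 215944) = 1/(-1673252) = -1/1673252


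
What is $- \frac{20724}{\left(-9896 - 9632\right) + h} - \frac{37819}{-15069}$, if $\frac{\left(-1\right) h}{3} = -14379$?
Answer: $\frac{580578815}{355764021} \approx 1.6319$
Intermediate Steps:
$h = 43137$ ($h = \left(-3\right) \left(-14379\right) = 43137$)
$- \frac{20724}{\left(-9896 - 9632\right) + h} - \frac{37819}{-15069} = - \frac{20724}{\left(-9896 - 9632\right) + 43137} - \frac{37819}{-15069} = - \frac{20724}{-19528 + 43137} - - \frac{37819}{15069} = - \frac{20724}{23609} + \frac{37819}{15069} = \frac{580578815}{355764021}$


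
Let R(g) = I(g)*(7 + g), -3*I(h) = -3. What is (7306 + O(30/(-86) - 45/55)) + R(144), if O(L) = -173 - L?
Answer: 3445884/473 ≈ 7285.2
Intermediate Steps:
I(h) = 1 (I(h) = -⅓*(-3) = 1)
R(g) = 7 + g (R(g) = 1*(7 + g) = 7 + g)
(7306 + O(30/(-86) - 45/55)) + R(144) = (7306 + (-173 - (30/(-86) - 45/55))) + (7 + 144) = (7306 + (-173 - (30*(-1/86) - 45*1/55))) + 151 = (7306 + (-173 - (-15/43 - 9/11))) + 151 = (7306 + (-173 - 1*(-552/473))) + 151 = (7306 + (-173 + 552/473)) + 151 = (7306 - 81277/473) + 151 = 3374461/473 + 151 = 3445884/473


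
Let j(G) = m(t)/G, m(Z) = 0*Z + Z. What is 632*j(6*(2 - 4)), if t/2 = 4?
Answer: -1264/3 ≈ -421.33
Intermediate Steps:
t = 8 (t = 2*4 = 8)
m(Z) = Z (m(Z) = 0 + Z = Z)
j(G) = 8/G
632*j(6*(2 - 4)) = 632*(8/((6*(2 - 4)))) = 632*(8/((6*(-2)))) = 632*(8/(-12)) = 632*(8*(-1/12)) = 632*(-2/3) = -1264/3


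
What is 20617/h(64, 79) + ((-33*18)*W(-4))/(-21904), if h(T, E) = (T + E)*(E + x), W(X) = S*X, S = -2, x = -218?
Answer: -22321204/27211613 ≈ -0.82028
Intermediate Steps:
W(X) = -2*X
h(T, E) = (-218 + E)*(E + T) (h(T, E) = (T + E)*(E - 218) = (E + T)*(-218 + E) = (-218 + E)*(E + T))
20617/h(64, 79) + ((-33*18)*W(-4))/(-21904) = 20617/(79**2 - 218*79 - 218*64 + 79*64) + ((-33*18)*(-2*(-4)))/(-21904) = 20617/(6241 - 17222 - 13952 + 5056) - 594*8*(-1/21904) = 20617/(-19877) - 4752*(-1/21904) = 20617*(-1/19877) + 297/1369 = -20617/19877 + 297/1369 = -22321204/27211613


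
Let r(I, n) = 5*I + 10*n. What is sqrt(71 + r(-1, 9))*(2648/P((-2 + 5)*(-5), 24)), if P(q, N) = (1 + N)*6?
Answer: 2648*sqrt(39)/75 ≈ 220.49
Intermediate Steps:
P(q, N) = 6 + 6*N
sqrt(71 + r(-1, 9))*(2648/P((-2 + 5)*(-5), 24)) = sqrt(71 + (5*(-1) + 10*9))*(2648/(6 + 6*24)) = sqrt(71 + (-5 + 90))*(2648/(6 + 144)) = sqrt(71 + 85)*(2648/150) = sqrt(156)*(2648*(1/150)) = (2*sqrt(39))*(1324/75) = 2648*sqrt(39)/75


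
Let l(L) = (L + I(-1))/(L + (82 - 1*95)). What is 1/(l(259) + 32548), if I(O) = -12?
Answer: 246/8007055 ≈ 3.0723e-5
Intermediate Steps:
l(L) = (-12 + L)/(-13 + L) (l(L) = (L - 12)/(L + (82 - 1*95)) = (-12 + L)/(L + (82 - 95)) = (-12 + L)/(L - 13) = (-12 + L)/(-13 + L))
1/(l(259) + 32548) = 1/((-12 + 259)/(-13 + 259) + 32548) = 1/(247/246 + 32548) = 1/(8007055/246) = 246/8007055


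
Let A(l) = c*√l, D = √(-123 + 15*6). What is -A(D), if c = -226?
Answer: 226*33^(¼)*√I ≈ 383.02 + 383.02*I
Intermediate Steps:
D = I*√33 (D = √(-123 + 90) = √(-33) = I*√33 ≈ 5.7446*I)
A(l) = -226*√l
-A(D) = -(-226)*√(I*√33) = -(-226)*33^(¼)*√I = 226*33^(¼)*√I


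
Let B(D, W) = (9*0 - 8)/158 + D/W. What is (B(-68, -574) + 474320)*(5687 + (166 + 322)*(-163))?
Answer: -113468185632798/3239 ≈ -3.5032e+10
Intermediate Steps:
B(D, W) = -4/79 + D/W (B(D, W) = (0 - 8)*(1/158) + D/W = -8*1/158 + D/W = -4/79 + D/W)
(B(-68, -574) + 474320)*(5687 + (166 + 322)*(-163)) = ((-4/79 - 68/(-574)) + 474320)*(5687 + (166 + 322)*(-163)) = ((-4/79 - 68*(-1/574)) + 474320)*(5687 + 488*(-163)) = ((-4/79 + 34/287) + 474320)*(5687 - 79544) = (1538/22673 + 474320)*(-73857) = (10754258898/22673)*(-73857) = -113468185632798/3239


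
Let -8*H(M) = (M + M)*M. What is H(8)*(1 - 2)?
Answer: 16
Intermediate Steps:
H(M) = -M**2/4 (H(M) = -(M + M)*M/8 = -2*M*M/8 = -M**2/4)
H(8)*(1 - 2) = (-1/4*8**2)*(1 - 2) = -1/4*64*(-1) = -16*(-1) = 16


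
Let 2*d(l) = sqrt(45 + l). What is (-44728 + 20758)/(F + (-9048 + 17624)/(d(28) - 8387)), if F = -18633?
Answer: 125674687816891590/97698162906830539 - 411133440*sqrt(73)/97698162906830539 ≈ 1.2864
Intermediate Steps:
d(l) = sqrt(45 + l)/2
(-44728 + 20758)/(F + (-9048 + 17624)/(d(28) - 8387)) = (-44728 + 20758)/(-18633 + (-9048 + 17624)/(sqrt(45 + 28)/2 - 8387)) = -23970/(-18633 + 8576/(sqrt(73)/2 - 8387)) = -23970/(-18633 + 8576/(-8387 + sqrt(73)/2))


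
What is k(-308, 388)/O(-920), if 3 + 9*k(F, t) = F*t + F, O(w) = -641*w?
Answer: -23963/1061496 ≈ -0.022575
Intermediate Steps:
k(F, t) = -1/3 + F/9 + F*t/9 (k(F, t) = -1/3 + (F*t + F)/9 = -1/3 + (F + F*t)/9 = -1/3 + (F/9 + F*t/9) = -1/3 + F/9 + F*t/9)
k(-308, 388)/O(-920) = (-1/3 + (1/9)*(-308) + (1/9)*(-308)*388)/((-641*(-920))) = (-1/3 - 308/9 - 119504/9)/589720 = -119815/9*1/589720 = -23963/1061496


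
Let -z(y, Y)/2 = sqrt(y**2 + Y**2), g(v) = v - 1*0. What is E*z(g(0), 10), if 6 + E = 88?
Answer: -1640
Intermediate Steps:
g(v) = v (g(v) = v + 0 = v)
z(y, Y) = -2*sqrt(Y**2 + y**2) (z(y, Y) = -2*sqrt(y**2 + Y**2) = -2*sqrt(Y**2 + y**2))
E = 82 (E = -6 + 88 = 82)
E*z(g(0), 10) = 82*(-2*sqrt(10**2 + 0**2)) = 82*(-2*sqrt(100 + 0)) = 82*(-2*sqrt(100)) = 82*(-2*10) = 82*(-20) = -1640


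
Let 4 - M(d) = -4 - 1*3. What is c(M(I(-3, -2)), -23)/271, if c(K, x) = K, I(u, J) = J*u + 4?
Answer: 11/271 ≈ 0.040590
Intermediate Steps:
I(u, J) = 4 + J*u
M(d) = 11 (M(d) = 4 - (-4 - 1*3) = 4 - (-4 - 3) = 4 - 1*(-7) = 4 + 7 = 11)
c(M(I(-3, -2)), -23)/271 = 11/271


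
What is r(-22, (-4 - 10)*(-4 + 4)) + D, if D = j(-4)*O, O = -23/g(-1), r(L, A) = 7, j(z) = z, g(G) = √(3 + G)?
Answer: 7 + 46*√2 ≈ 72.054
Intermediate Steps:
O = -23*√2/2 (O = -23/√(3 - 1) = -23*√2/2 ≈ -16.263)
D = 46*√2 (D = -(-46)*√2 = 46*√2 ≈ 65.054)
r(-22, (-4 - 10)*(-4 + 4)) + D = 7 + 46*√2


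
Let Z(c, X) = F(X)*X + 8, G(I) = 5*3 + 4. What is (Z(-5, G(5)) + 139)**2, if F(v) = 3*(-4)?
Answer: 6561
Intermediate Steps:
F(v) = -12
G(I) = 19 (G(I) = 15 + 4 = 19)
Z(c, X) = 8 - 12*X (Z(c, X) = -12*X + 8 = 8 - 12*X)
(Z(-5, G(5)) + 139)**2 = ((8 - 12*19) + 139)**2 = ((8 - 228) + 139)**2 = (-220 + 139)**2 = (-81)**2 = 6561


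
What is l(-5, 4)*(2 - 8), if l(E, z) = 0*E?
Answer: 0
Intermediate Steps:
l(E, z) = 0
l(-5, 4)*(2 - 8) = 0*(2 - 8) = 0*(-6) = 0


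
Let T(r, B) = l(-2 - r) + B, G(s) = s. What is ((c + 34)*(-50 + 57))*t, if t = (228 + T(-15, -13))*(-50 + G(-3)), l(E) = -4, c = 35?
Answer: -5401389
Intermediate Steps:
T(r, B) = -4 + B
t = -11183 (t = (228 + (-4 - 13))*(-50 - 3) = (228 - 17)*(-53) = 211*(-53) = -11183)
((c + 34)*(-50 + 57))*t = ((35 + 34)*(-50 + 57))*(-11183) = (69*7)*(-11183) = 483*(-11183) = -5401389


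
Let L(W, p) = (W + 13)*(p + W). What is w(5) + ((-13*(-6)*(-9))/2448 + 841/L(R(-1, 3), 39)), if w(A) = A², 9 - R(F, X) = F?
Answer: 3902223/153272 ≈ 25.459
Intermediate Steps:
R(F, X) = 9 - F
L(W, p) = (13 + W)*(W + p)
w(5) + ((-13*(-6)*(-9))/2448 + 841/L(R(-1, 3), 39)) = 5² + ((-13*(-6)*(-9))/2448 + 841/((9 - 1*(-1))² + 13*(9 - 1*(-1)) + 13*39 + (9 - 1*(-1))*39)) = 25 + ((78*(-9))*(1/2448) + 841/((9 + 1)² + 13*(9 + 1) + 507 + (9 + 1)*39)) = 25 + (-702*1/2448 + 841/(10² + 13*10 + 507 + 10*39)) = 25 + (-39/136 + 841/(100 + 130 + 507 + 390)) = 25 + (-39/136 + 841/1127) = 25 + 70423/153272 = 3902223/153272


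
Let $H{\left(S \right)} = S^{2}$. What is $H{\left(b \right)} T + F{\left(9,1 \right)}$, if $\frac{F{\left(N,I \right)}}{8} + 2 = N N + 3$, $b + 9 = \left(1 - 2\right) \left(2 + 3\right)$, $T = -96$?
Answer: $-18160$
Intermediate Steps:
$b = -14$ ($b = -9 + \left(1 - 2\right) \left(2 + 3\right) = -9 - 5 = -14$)
$F{\left(N,I \right)} = 8 + 8 N^{2}$ ($F{\left(N,I \right)} = -16 + 8 \left(N N + 3\right) = -16 + 8 \left(N^{2} + 3\right) = -16 + 8 \left(3 + N^{2}\right) = -16 + \left(24 + 8 N^{2}\right) = 8 + 8 N^{2}$)
$H{\left(b \right)} T + F{\left(9,1 \right)} = \left(-14\right)^{2} \left(-96\right) + \left(8 + 8 \cdot 9^{2}\right) = 196 \left(-96\right) + \left(8 + 8 \cdot 81\right) = -18816 + \left(8 + 648\right) = -18816 + 656 = -18160$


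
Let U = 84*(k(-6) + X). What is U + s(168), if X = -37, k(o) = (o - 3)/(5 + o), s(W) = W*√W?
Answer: -2352 + 336*√42 ≈ -174.47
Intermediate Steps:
s(W) = W^(3/2)
k(o) = (-3 + o)/(5 + o)
U = -2352 (U = 84*((-3 - 6)/(5 - 6) - 37) = 84*(-9/(-1) - 37) = 84*(-1*(-9) - 37) = 84*(9 - 37) = 84*(-28) = -2352)
U + s(168) = -2352 + 168^(3/2) = -2352 + 336*√42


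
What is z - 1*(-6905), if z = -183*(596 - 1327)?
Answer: 140678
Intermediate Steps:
z = 133773 (z = -183*(-731) = 133773)
z - 1*(-6905) = 133773 - 1*(-6905) = 133773 + 6905 = 140678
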